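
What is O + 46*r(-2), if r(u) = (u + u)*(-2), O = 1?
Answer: 369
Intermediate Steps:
r(u) = -4*u (r(u) = (2*u)*(-2) = -4*u)
O + 46*r(-2) = 1 + 46*(-4*(-2)) = 1 + 46*8 = 1 + 368 = 369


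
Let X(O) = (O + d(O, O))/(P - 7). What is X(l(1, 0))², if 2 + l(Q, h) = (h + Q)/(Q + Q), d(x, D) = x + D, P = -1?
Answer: 81/256 ≈ 0.31641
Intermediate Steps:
d(x, D) = D + x
l(Q, h) = -2 + (Q + h)/(2*Q) (l(Q, h) = -2 + (h + Q)/(Q + Q) = -2 + (Q + h)/((2*Q)) = -2 + (Q + h)*(1/(2*Q)) = -2 + (Q + h)/(2*Q))
X(O) = -3*O/8 (X(O) = (O + (O + O))/(-1 - 7) = (O + 2*O)/(-8) = (3*O)*(-⅛) = -3*O/8)
X(l(1, 0))² = (-3*(0 - 3*1)/(16*1))² = (-3*(0 - 3)/16)² = (-3*(-3)/16)² = (-3/8*(-3/2))² = (9/16)² = 81/256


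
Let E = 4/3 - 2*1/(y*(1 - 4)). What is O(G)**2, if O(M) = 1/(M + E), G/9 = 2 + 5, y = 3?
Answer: 81/337561 ≈ 0.00023996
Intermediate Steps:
E = 14/9 (E = 4/3 - 2*1/(3*(1 - 4)) = 4*(1/3) - 2/((-3*3)) = 4/3 - 2/(-9) = 4/3 - 2*(-1/9) = 4/3 + 2/9 = 14/9 ≈ 1.5556)
G = 63 (G = 9*(2 + 5) = 9*7 = 63)
O(M) = 1/(14/9 + M) (O(M) = 1/(M + 14/9) = 1/(14/9 + M))
O(G)**2 = (9/(14 + 9*63))**2 = (9/(14 + 567))**2 = (9/581)**2 = 81/337561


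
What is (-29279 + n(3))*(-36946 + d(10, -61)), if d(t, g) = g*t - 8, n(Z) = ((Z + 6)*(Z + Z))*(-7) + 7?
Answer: 1113772600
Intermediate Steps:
n(Z) = 7 - 14*Z*(6 + Z) (n(Z) = ((6 + Z)*(2*Z))*(-7) + 7 = (2*Z*(6 + Z))*(-7) + 7 = -14*Z*(6 + Z) + 7 = 7 - 14*Z*(6 + Z))
d(t, g) = -8 + g*t
(-29279 + n(3))*(-36946 + d(10, -61)) = (-29279 + (7 - 84*3 - 14*3²))*(-36946 + (-8 - 61*10)) = (-29279 + (7 - 252 - 14*9))*(-36946 + (-8 - 610)) = (-29279 + (7 - 252 - 126))*(-36946 - 618) = (-29279 - 371)*(-37564) = -29650*(-37564) = 1113772600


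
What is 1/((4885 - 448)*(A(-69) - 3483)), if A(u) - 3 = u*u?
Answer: 1/5683797 ≈ 1.7594e-7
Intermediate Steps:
A(u) = 3 + u² (A(u) = 3 + u*u = 3 + u²)
1/((4885 - 448)*(A(-69) - 3483)) = 1/((4885 - 448)*((3 + (-69)²) - 3483)) = 1/(4437*((3 + 4761) - 3483)) = 1/(4437*(4764 - 3483)) = 1/(4437*1281) = 1/5683797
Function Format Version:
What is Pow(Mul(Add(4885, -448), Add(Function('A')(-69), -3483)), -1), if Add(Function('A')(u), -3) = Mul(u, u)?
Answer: Rational(1, 5683797) ≈ 1.7594e-7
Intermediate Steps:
Function('A')(u) = Add(3, Pow(u, 2)) (Function('A')(u) = Add(3, Mul(u, u)) = Add(3, Pow(u, 2)))
Pow(Mul(Add(4885, -448), Add(Function('A')(-69), -3483)), -1) = Pow(Mul(Add(4885, -448), Add(Add(3, Pow(-69, 2)), -3483)), -1) = Pow(Mul(4437, Add(Add(3, 4761), -3483)), -1) = Pow(Mul(4437, Add(4764, -3483)), -1) = Pow(Mul(4437, 1281), -1) = Pow(5683797, -1) = Rational(1, 5683797)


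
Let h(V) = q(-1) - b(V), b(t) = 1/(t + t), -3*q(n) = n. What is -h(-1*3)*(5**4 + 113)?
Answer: -369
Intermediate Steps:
q(n) = -n/3
b(t) = 1/(2*t)
h(V) = 1/3 - 1/(2*V) (h(V) = -1/3*(-1) - 1/(2*V) = 1/3 - 1/(2*V))
-h(-1*3)*(5**4 + 113) = -(-3 + 2*(-1*3))/(6*((-1*3)))*(5**4 + 113) = -(1/6)*(-3 + 2*(-3))/(-3)*(625 + 113) = -(1/6)*(-1/3)*(-3 - 6)*738 = -(1/6)*(-1/3)*(-9)*738 = -738/2 = -1*369 = -369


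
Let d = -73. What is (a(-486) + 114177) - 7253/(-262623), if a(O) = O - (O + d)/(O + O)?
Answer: 9673903778285/85089852 ≈ 1.1369e+5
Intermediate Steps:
a(O) = O - (-73 + O)/(2*O) (a(O) = O - (O - 73)/(O + O) = O - (-73 + O)/(2*O))
(a(-486) + 114177) - 7253/(-262623) = ((-½ - 486 + (73/2)/(-486)) + 114177) - 7253/(-262623) = ((-½ - 486 + (73/2)*(-1/486)) + 114177) - 7253*(-1/262623) = ((-½ - 486 - 73/972) + 114177) + 7253/262623 = (-472951/972 + 114177) + 7253/262623 = 110507093/972 + 7253/262623 = 9673903778285/85089852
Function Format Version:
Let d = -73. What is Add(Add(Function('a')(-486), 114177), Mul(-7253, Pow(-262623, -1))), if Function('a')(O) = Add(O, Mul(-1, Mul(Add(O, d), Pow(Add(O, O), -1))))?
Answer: Rational(9673903778285, 85089852) ≈ 1.1369e+5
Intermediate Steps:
Function('a')(O) = Add(O, Mul(Rational(-1, 2), Pow(O, -1), Add(-73, O))) (Function('a')(O) = Add(O, Mul(-1, Mul(Add(O, -73), Pow(Add(O, O), -1)))) = Add(O, Mul(-1, Mul(Add(-73, O), Pow(Mul(2, O), -1)))) = Add(O, Mul(-1, Mul(Add(-73, O), Mul(Rational(1, 2), Pow(O, -1))))) = Add(O, Mul(-1, Mul(Rational(1, 2), Pow(O, -1), Add(-73, O)))) = Add(O, Mul(Rational(-1, 2), Pow(O, -1), Add(-73, O))))
Add(Add(Function('a')(-486), 114177), Mul(-7253, Pow(-262623, -1))) = Add(Add(Add(Rational(-1, 2), -486, Mul(Rational(73, 2), Pow(-486, -1))), 114177), Mul(-7253, Pow(-262623, -1))) = Add(Add(Add(Rational(-1, 2), -486, Mul(Rational(73, 2), Rational(-1, 486))), 114177), Mul(-7253, Rational(-1, 262623))) = Add(Add(Add(Rational(-1, 2), -486, Rational(-73, 972)), 114177), Rational(7253, 262623)) = Add(Add(Rational(-472951, 972), 114177), Rational(7253, 262623)) = Add(Rational(110507093, 972), Rational(7253, 262623)) = Rational(9673903778285, 85089852)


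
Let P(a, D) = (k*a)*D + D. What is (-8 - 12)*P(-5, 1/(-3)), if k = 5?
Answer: -160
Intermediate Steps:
P(a, D) = D + 5*D*a (P(a, D) = (5*a)*D + D = 5*D*a + D = D + 5*D*a)
(-8 - 12)*P(-5, 1/(-3)) = (-8 - 12)*((1 + 5*(-5))/(-3)) = -(-20)*(1 - 25)/3 = -(-20)*(-24)/3 = -20*8 = -160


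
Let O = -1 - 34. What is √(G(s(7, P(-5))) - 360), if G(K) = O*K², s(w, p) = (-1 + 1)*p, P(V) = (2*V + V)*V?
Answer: 6*I*√10 ≈ 18.974*I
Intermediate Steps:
O = -35
P(V) = 3*V² (P(V) = (3*V)*V = 3*V²)
s(w, p) = 0 (s(w, p) = 0*p = 0)
G(K) = -35*K²
√(G(s(7, P(-5))) - 360) = √(-35*0² - 360) = √(-35*0 - 360) = √(0 - 360) = √(-360) = 6*I*√10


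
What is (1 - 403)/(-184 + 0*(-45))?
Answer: 201/92 ≈ 2.1848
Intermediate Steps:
(1 - 403)/(-184 + 0*(-45)) = -402/(-184 + 0) = -402/(-184) = -402*(-1/184) = 201/92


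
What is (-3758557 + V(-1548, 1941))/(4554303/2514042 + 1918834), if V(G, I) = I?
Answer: -3148096800624/1608011273777 ≈ -1.9578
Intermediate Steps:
(-3758557 + V(-1548, 1941))/(4554303/2514042 + 1918834) = (-3758557 + 1941)/(4554303/2514042 + 1918834) = -3756616/(4554303*(1/2514042) + 1918834) = -3756616/(1518101/838014 + 1918834) = -3756616/1608011273777/838014 = -3756616*838014/1608011273777 = -3148096800624/1608011273777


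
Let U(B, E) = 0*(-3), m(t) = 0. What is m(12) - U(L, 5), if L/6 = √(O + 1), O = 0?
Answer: 0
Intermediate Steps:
L = 6 (L = 6*√(0 + 1) = 6*√1 = 6*1 = 6)
U(B, E) = 0
m(12) - U(L, 5) = 0 - 1*0 = 0 + 0 = 0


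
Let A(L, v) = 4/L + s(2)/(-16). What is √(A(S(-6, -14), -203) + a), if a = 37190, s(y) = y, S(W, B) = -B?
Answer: √29157086/28 ≈ 192.85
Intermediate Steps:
A(L, v) = -⅛ + 4/L (A(L, v) = 4/L + 2/(-16) = 4/L + 2*(-1/16) = 4/L - ⅛ = -⅛ + 4/L)
√(A(S(-6, -14), -203) + a) = √((32 - (-1)*(-14))/(8*((-1*(-14)))) + 37190) = √((⅛)*(32 - 1*14)/14 + 37190) = √((⅛)*(1/14)*(32 - 14) + 37190) = √((⅛)*(1/14)*18 + 37190) = √(9/56 + 37190) = √(2082649/56) = √29157086/28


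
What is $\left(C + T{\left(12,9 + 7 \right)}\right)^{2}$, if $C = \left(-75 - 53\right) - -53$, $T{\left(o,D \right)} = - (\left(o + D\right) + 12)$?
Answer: $13225$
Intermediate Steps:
$T{\left(o,D \right)} = -12 - D - o$ ($T{\left(o,D \right)} = - (\left(D + o\right) + 12) = - (12 + D + o) = -12 - D - o$)
$C = -75$ ($C = \left(-75 - 53\right) + 53 = -128 + 53 = -75$)
$\left(C + T{\left(12,9 + 7 \right)}\right)^{2} = \left(-75 - 40\right)^{2} = \left(-115\right)^{2} = 13225$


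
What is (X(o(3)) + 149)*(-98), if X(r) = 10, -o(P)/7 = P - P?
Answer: -15582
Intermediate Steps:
o(P) = 0 (o(P) = -7*(P - P) = -7*0 = 0)
(X(o(3)) + 149)*(-98) = (10 + 149)*(-98) = 159*(-98) = -15582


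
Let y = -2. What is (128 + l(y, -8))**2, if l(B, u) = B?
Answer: 15876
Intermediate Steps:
(128 + l(y, -8))**2 = (128 - 2)**2 = 126**2 = 15876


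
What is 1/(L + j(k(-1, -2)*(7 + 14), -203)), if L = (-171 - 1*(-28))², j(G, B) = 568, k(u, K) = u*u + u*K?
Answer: 1/21017 ≈ 4.7581e-5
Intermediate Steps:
k(u, K) = u² + K*u
L = 20449 (L = (-171 + 28)² = (-143)² = 20449)
1/(L + j(k(-1, -2)*(7 + 14), -203)) = 1/(20449 + 568) = 1/21017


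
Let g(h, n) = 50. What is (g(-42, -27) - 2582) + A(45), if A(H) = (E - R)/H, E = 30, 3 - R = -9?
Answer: -12658/5 ≈ -2531.6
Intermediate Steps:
R = 12 (R = 3 - 1*(-9) = 3 + 9 = 12)
A(H) = 18/H (A(H) = (30 - 1*12)/H = (30 - 12)/H = 18/H)
(g(-42, -27) - 2582) + A(45) = (50 - 2582) + 18/45 = -2532 + 18*(1/45) = -2532 + ⅖ = -12658/5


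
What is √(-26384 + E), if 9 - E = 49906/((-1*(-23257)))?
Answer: I*√14267082956217/23257 ≈ 162.41*I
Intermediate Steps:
E = 159407/23257 (E = 9 - 49906/((-1*(-23257))) = 9 - 49906/23257 = 159407/23257 ≈ 6.8541)
√(-26384 + E) = √(-26384 + 159407/23257) = √(-613453281/23257) = I*√14267082956217/23257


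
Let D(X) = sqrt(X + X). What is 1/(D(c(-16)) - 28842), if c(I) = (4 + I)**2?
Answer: -4807/138643446 - sqrt(2)/69321723 ≈ -3.4692e-5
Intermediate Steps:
D(X) = sqrt(2)*sqrt(X) (D(X) = sqrt(2*X) = sqrt(2)*sqrt(X))
1/(D(c(-16)) - 28842) = 1/(sqrt(2)*sqrt((4 - 16)**2) - 28842) = 1/(sqrt(2)*sqrt((-12)**2) - 28842) = 1/(sqrt(2)*sqrt(144) - 28842) = 1/(sqrt(2)*12 - 28842) = 1/(12*sqrt(2) - 28842) = 1/(-28842 + 12*sqrt(2))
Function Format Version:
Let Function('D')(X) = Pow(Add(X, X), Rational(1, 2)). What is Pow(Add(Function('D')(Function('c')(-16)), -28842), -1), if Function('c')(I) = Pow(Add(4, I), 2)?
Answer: Add(Rational(-4807, 138643446), Mul(Rational(-1, 69321723), Pow(2, Rational(1, 2)))) ≈ -3.4692e-5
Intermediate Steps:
Function('D')(X) = Mul(Pow(2, Rational(1, 2)), Pow(X, Rational(1, 2))) (Function('D')(X) = Pow(Mul(2, X), Rational(1, 2)) = Mul(Pow(2, Rational(1, 2)), Pow(X, Rational(1, 2))))
Pow(Add(Function('D')(Function('c')(-16)), -28842), -1) = Pow(Add(Mul(Pow(2, Rational(1, 2)), Pow(Pow(Add(4, -16), 2), Rational(1, 2))), -28842), -1) = Pow(Add(Mul(Pow(2, Rational(1, 2)), Pow(Pow(-12, 2), Rational(1, 2))), -28842), -1) = Pow(Add(Mul(Pow(2, Rational(1, 2)), Pow(144, Rational(1, 2))), -28842), -1) = Pow(Add(Mul(Pow(2, Rational(1, 2)), 12), -28842), -1) = Pow(Add(Mul(12, Pow(2, Rational(1, 2))), -28842), -1) = Pow(Add(-28842, Mul(12, Pow(2, Rational(1, 2)))), -1)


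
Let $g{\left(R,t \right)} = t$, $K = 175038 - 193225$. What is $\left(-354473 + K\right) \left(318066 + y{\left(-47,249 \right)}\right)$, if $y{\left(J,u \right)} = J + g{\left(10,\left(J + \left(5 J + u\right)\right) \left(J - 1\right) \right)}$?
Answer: $-119103253980$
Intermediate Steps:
$K = -18187$ ($K = 175038 - 193225 = -18187$)
$y{\left(J,u \right)} = J + \left(-1 + J\right) \left(u + 6 J\right)$ ($y{\left(J,u \right)} = J + \left(J + \left(5 J + u\right)\right) \left(J - 1\right) = J + \left(J + \left(u + 5 J\right)\right) \left(-1 + J\right) = J + \left(u + 6 J\right) \left(-1 + J\right) = J + \left(-1 + J\right) \left(u + 6 J\right)$)
$\left(-354473 + K\right) \left(318066 + y{\left(-47,249 \right)}\right) = \left(-354473 - 18187\right) \left(318066 - \left(11717 - 13254\right)\right) = - 372660 \left(318066 + \left(-249 + 235 + 6 \cdot 2209 - 11703\right)\right) = - 372660 \left(318066 + \left(-249 + 235 + 13254 - 11703\right)\right) = - 372660 \left(318066 + 1537\right) = \left(-372660\right) 319603 = -119103253980$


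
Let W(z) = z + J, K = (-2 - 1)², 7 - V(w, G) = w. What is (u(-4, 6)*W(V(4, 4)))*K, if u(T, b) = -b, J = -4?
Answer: 54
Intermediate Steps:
V(w, G) = 7 - w
K = 9 (K = (-3)² = 9)
W(z) = -4 + z (W(z) = z - 4 = -4 + z)
(u(-4, 6)*W(V(4, 4)))*K = ((-1*6)*(-4 + (7 - 1*4)))*9 = -6*(-4 + (7 - 4))*9 = -6*(-4 + 3)*9 = -6*(-1)*9 = 6*9 = 54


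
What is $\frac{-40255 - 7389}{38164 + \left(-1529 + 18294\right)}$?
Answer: $- \frac{47644}{54929} \approx -0.86737$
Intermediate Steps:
$\frac{-40255 - 7389}{38164 + \left(-1529 + 18294\right)} = \frac{-40255 - 7389}{38164 + 16765} = - \frac{47644}{54929}$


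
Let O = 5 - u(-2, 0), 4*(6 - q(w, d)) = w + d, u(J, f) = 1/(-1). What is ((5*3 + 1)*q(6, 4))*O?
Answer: 336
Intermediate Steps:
u(J, f) = -1
q(w, d) = 6 - d/4 - w/4 (q(w, d) = 6 - (w + d)/4 = 6 - (d + w)/4 = 6 + (-d/4 - w/4) = 6 - d/4 - w/4)
O = 6 (O = 5 - 1*(-1) = 5 + 1 = 6)
((5*3 + 1)*q(6, 4))*O = ((5*3 + 1)*(6 - 1/4*4 - 1/4*6))*6 = ((15 + 1)*(6 - 1 - 3/2))*6 = (16*(7/2))*6 = 56*6 = 336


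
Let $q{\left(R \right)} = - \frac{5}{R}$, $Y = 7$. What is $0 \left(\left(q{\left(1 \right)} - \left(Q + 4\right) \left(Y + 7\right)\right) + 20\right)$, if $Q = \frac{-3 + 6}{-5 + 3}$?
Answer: $0$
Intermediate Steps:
$Q = - \frac{3}{2}$ ($Q = \frac{3}{-2} = 3 \left(- \frac{1}{2}\right) = - \frac{3}{2} \approx -1.5$)
$0 \left(\left(q{\left(1 \right)} - \left(Q + 4\right) \left(Y + 7\right)\right) + 20\right) = 0 \left(\left(- \frac{5}{1} - \left(- \frac{3}{2} + 4\right) \left(7 + 7\right)\right) + 20\right) = 0 \left(\left(\left(-5\right) 1 - \frac{5}{2} \cdot 14\right) + 20\right) = 0 \left(\left(-5 - 35\right) + 20\right) = 0 \left(-40 + 20\right) = 0 \left(-20\right) = 0$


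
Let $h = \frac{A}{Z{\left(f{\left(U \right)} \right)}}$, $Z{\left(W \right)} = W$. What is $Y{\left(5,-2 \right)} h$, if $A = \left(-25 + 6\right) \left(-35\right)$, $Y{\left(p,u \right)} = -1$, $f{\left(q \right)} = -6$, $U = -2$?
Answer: $\frac{665}{6} \approx 110.83$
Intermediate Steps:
$A = 665$ ($A = \left(-19\right) \left(-35\right) = 665$)
$h = - \frac{665}{6}$ ($h = \frac{665}{-6} = 665 \left(- \frac{1}{6}\right) = - \frac{665}{6} \approx -110.83$)
$Y{\left(5,-2 \right)} h = \left(-1\right) \left(- \frac{665}{6}\right) = \frac{665}{6}$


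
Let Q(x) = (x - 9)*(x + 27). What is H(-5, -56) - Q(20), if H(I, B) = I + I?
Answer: -527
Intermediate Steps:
H(I, B) = 2*I
Q(x) = (-9 + x)*(27 + x)
H(-5, -56) - Q(20) = 2*(-5) - (-243 + 20**2 + 18*20) = -10 - (-243 + 400 + 360) = -10 - 1*517 = -10 - 517 = -527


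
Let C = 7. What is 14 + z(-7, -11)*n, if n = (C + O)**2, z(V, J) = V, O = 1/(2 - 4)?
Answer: -1127/4 ≈ -281.75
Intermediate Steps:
O = -1/2 (O = 1/(-2) = -1/2 ≈ -0.50000)
n = 169/4 (n = (7 - 1/2)**2 = (13/2)**2 = 169/4 ≈ 42.250)
14 + z(-7, -11)*n = 14 - 7*169/4 = 14 - 1183/4 = -1127/4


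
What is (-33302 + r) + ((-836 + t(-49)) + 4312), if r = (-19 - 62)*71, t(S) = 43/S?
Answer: -1743316/49 ≈ -35578.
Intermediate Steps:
r = -5751 (r = -81*71 = -5751)
(-33302 + r) + ((-836 + t(-49)) + 4312) = (-33302 - 5751) + ((-836 + 43/(-49)) + 4312) = -39053 + ((-836 + 43*(-1/49)) + 4312) = -39053 + ((-836 - 43/49) + 4312) = -39053 + (-41007/49 + 4312) = -39053 + 170281/49 = -1743316/49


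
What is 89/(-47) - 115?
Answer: -5494/47 ≈ -116.89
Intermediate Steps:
89/(-47) - 115 = -1/47*89 - 115 = -89/47 - 115 = -5494/47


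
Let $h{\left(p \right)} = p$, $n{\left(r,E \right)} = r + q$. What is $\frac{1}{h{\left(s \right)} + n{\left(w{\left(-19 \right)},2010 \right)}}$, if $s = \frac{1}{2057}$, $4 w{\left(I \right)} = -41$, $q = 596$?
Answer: $\frac{8228}{4819555} \approx 0.0017072$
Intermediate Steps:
$w{\left(I \right)} = - \frac{41}{4}$ ($w{\left(I \right)} = \frac{1}{4} \left(-41\right) = - \frac{41}{4}$)
$s = \frac{1}{2057} \approx 0.00048614$
$n{\left(r,E \right)} = 596 + r$ ($n{\left(r,E \right)} = r + 596 = 596 + r$)
$\frac{1}{h{\left(s \right)} + n{\left(w{\left(-19 \right)},2010 \right)}} = \frac{1}{\frac{1}{2057} + \left(596 - \frac{41}{4}\right)} = \frac{1}{\frac{1}{2057} + \frac{2343}{4}} = \frac{1}{\frac{4819555}{8228}} = \frac{8228}{4819555}$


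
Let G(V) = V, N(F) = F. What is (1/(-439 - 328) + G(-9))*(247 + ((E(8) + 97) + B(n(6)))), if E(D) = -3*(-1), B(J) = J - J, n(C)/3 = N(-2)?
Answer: -2395688/767 ≈ -3123.5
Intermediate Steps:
n(C) = -6 (n(C) = 3*(-2) = -6)
B(J) = 0
E(D) = 3
(1/(-439 - 328) + G(-9))*(247 + ((E(8) + 97) + B(n(6)))) = (1/(-439 - 328) - 9)*(247 + ((3 + 97) + 0)) = (1/(-767) - 9)*(247 + (100 + 0)) = (-1/767 - 9)*(247 + 100) = -6904/767*347 = -2395688/767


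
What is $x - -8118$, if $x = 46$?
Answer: $8164$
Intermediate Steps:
$x - -8118 = 46 - -8118 = 46 + 8118 = 8164$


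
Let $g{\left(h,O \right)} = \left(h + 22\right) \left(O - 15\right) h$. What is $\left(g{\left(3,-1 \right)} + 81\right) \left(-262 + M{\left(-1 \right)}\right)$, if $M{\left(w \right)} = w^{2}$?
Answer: $292059$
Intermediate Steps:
$g{\left(h,O \right)} = h \left(-15 + O\right) \left(22 + h\right)$ ($g{\left(h,O \right)} = \left(22 + h\right) \left(-15 + O\right) h = \left(-15 + O\right) \left(22 + h\right) h = h \left(-15 + O\right) \left(22 + h\right)$)
$\left(g{\left(3,-1 \right)} + 81\right) \left(-262 + M{\left(-1 \right)}\right) = \left(3 \left(-330 - 45 + 22 \left(-1\right) - 3\right) + 81\right) \left(-262 + \left(-1\right)^{2}\right) = \left(3 \left(-330 - 45 - 22 - 3\right) + 81\right) \left(-262 + 1\right) = \left(3 \left(-400\right) + 81\right) \left(-261\right) = \left(-1200 + 81\right) \left(-261\right) = \left(-1119\right) \left(-261\right) = 292059$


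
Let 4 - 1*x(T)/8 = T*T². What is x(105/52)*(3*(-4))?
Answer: 1785579/4394 ≈ 406.37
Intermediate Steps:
x(T) = 32 - 8*T³ (x(T) = 32 - 8*T*T² = 32 - 8*T³)
x(105/52)*(3*(-4)) = (32 - 8*(105/52)³)*(3*(-4)) = (32 - 8*(105*(1/52))³)*(-12) = (32 - 8*(105/52)³)*(-12) = (32 - 8*1157625/140608)*(-12) = (32 - 1157625/17576)*(-12) = -595193/17576*(-12) = 1785579/4394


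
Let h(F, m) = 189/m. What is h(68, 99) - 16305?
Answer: -179334/11 ≈ -16303.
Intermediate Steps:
h(68, 99) - 16305 = 189/99 - 16305 = 189*(1/99) - 16305 = 21/11 - 16305 = -179334/11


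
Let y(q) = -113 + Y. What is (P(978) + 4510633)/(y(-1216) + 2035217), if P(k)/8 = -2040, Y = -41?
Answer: 4494313/2035063 ≈ 2.2084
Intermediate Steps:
P(k) = -16320 (P(k) = 8*(-2040) = -16320)
y(q) = -154 (y(q) = -113 - 41 = -154)
(P(978) + 4510633)/(y(-1216) + 2035217) = (-16320 + 4510633)/(-154 + 2035217) = 4494313/2035063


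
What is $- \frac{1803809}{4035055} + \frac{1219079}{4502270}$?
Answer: $- \frac{640436866417}{3633381414970} \approx -0.17626$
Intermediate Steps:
$- \frac{1803809}{4035055} + \frac{1219079}{4502270} = - \frac{640436866417}{3633381414970}$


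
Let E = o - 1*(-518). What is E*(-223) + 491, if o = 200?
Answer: -159623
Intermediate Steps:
E = 718 (E = 200 - 1*(-518) = 200 + 518 = 718)
E*(-223) + 491 = 718*(-223) + 491 = -160114 + 491 = -159623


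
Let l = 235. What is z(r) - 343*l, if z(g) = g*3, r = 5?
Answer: -80590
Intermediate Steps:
z(g) = 3*g
z(r) - 343*l = 3*5 - 343*235 = 15 - 80605 = -80590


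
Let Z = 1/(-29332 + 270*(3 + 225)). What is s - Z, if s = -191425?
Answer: -6169244901/32228 ≈ -1.9143e+5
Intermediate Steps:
Z = 1/32228 (Z = 1/(-29332 + 270*228) = 1/(-29332 + 61560) = 1/32228 ≈ 3.1029e-5)
s - Z = -191425 - 1*1/32228 = -191425 - 1/32228 = -6169244901/32228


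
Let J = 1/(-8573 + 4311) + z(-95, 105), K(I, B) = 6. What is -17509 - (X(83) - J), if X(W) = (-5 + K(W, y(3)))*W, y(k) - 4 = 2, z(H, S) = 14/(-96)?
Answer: -1799465437/102288 ≈ -17592.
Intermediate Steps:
z(H, S) = -7/48 (z(H, S) = 14*(-1/96) = -7/48)
y(k) = 6 (y(k) = 4 + 2 = 6)
X(W) = W (X(W) = (-5 + 6)*W = 1*W = W)
J = -14941/102288 (J = 1/(-8573 + 4311) - 7/48 = 1/(-4262) - 7/48 = -1/4262 - 7/48 = -14941/102288 ≈ -0.14607)
-17509 - (X(83) - J) = -17509 - (83 - 1*(-14941/102288)) = -17509 - (83 + 14941/102288) = -17509 - 1*8504845/102288 = -17509 - 8504845/102288 = -1799465437/102288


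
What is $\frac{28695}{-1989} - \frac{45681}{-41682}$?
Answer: $- \frac{122800609}{9211722} \approx -13.331$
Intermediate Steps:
$\frac{28695}{-1989} - \frac{45681}{-41682} = 28695 \left(- \frac{1}{1989}\right) - - \frac{15227}{13894} = - \frac{9565}{663} + \frac{15227}{13894} = - \frac{122800609}{9211722}$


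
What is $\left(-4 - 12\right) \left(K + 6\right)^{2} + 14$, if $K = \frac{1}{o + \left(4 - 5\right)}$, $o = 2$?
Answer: $-770$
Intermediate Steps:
$K = 1$ ($K = \frac{1}{2 + \left(4 - 5\right)} = \frac{1}{2 - 1} = 1^{-1} = 1$)
$\left(-4 - 12\right) \left(K + 6\right)^{2} + 14 = \left(-4 - 12\right) \left(1 + 6\right)^{2} + 14 = \left(-4 - 12\right) 7^{2} + 14 = \left(-16\right) 49 + 14 = -784 + 14 = -770$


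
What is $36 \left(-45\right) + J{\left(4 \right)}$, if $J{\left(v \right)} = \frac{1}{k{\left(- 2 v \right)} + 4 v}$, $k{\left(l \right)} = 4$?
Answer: $- \frac{32399}{20} \approx -1619.9$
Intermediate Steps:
$J{\left(v \right)} = \frac{1}{4 + 4 v}$
$36 \left(-45\right) + J{\left(4 \right)} = 36 \left(-45\right) + \frac{1}{4 \left(1 + 4\right)} = -1620 + \frac{1}{4 \cdot 5} = -1620 + \frac{1}{4} \cdot \frac{1}{5} = -1620 + \frac{1}{20} = - \frac{32399}{20}$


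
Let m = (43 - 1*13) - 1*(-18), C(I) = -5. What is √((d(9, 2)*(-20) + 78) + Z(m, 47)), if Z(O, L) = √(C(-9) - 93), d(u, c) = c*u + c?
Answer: √(-322 + 7*I*√2) ≈ 0.2758 + 17.946*I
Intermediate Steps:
d(u, c) = c + c*u
m = 48 (m = (43 - 13) + 18 = 30 + 18 = 48)
Z(O, L) = 7*I*√2 (Z(O, L) = √(-5 - 93) = √(-98) = 7*I*√2)
√((d(9, 2)*(-20) + 78) + Z(m, 47)) = √(((2*(1 + 9))*(-20) + 78) + 7*I*√2) = √(((2*10)*(-20) + 78) + 7*I*√2) = √((20*(-20) + 78) + 7*I*√2) = √((-400 + 78) + 7*I*√2) = √(-322 + 7*I*√2)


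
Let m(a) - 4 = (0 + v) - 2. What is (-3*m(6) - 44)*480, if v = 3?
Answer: -28320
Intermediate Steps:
m(a) = 5 (m(a) = 4 + ((0 + 3) - 2) = 4 + (3 - 2) = 4 + 1 = 5)
(-3*m(6) - 44)*480 = (-3*5 - 44)*480 = (-15 - 44)*480 = -59*480 = -28320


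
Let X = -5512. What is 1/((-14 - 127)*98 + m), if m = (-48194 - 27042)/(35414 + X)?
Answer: -14951/206630536 ≈ -7.2356e-5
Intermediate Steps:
m = -37618/14951 (m = (-48194 - 27042)/(35414 - 5512) = -75236/29902 = -75236*1/29902 = -37618/14951 ≈ -2.5161)
1/((-14 - 127)*98 + m) = 1/((-14 - 127)*98 - 37618/14951) = 1/(-141*98 - 37618/14951) = 1/(-13818 - 37618/14951) = 1/(-206630536/14951) = -14951/206630536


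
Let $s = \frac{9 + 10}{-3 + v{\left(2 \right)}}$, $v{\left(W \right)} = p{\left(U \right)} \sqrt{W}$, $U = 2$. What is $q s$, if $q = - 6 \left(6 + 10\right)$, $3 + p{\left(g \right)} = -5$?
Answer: $- \frac{5472}{119} + \frac{14592 \sqrt{2}}{119} \approx 127.43$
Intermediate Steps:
$p{\left(g \right)} = -8$ ($p{\left(g \right)} = -3 - 5 = -8$)
$v{\left(W \right)} = - 8 \sqrt{W}$
$q = -96$ ($q = \left(-6\right) 16 = -96$)
$s = \frac{19}{-3 - 8 \sqrt{2}}$ ($s = \frac{9 + 10}{-3 - 8 \sqrt{2}} = \frac{19}{-3 - 8 \sqrt{2}} \approx -1.3274$)
$q s = - 96 \left(\frac{57}{119} - \frac{152 \sqrt{2}}{119}\right) = - \frac{5472}{119} + \frac{14592 \sqrt{2}}{119}$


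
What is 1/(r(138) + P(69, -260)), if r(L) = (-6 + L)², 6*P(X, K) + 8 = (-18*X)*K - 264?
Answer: 3/213596 ≈ 1.4045e-5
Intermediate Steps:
P(X, K) = -136/3 - 3*K*X (P(X, K) = -4/3 + ((-18*X)*K - 264)/6 = -4/3 + (-18*K*X - 264)/6 = -4/3 + (-264 - 18*K*X)/6 = -4/3 + (-44 - 3*K*X) = -136/3 - 3*K*X)
1/(r(138) + P(69, -260)) = 1/((-6 + 138)² + (-136/3 - 3*(-260)*69)) = 1/(132² + (-136/3 + 53820)) = 1/(17424 + 161324/3) = 1/(213596/3) = 3/213596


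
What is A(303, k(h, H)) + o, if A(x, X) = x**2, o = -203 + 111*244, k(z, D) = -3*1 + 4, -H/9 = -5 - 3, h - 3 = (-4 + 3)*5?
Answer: 118690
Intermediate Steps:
h = -2 (h = 3 + (-4 + 3)*5 = 3 - 1*5 = 3 - 5 = -2)
H = 72 (H = -9*(-5 - 3) = -9*(-8) = 72)
k(z, D) = 1 (k(z, D) = -3 + 4 = 1)
o = 26881 (o = -203 + 27084 = 26881)
A(303, k(h, H)) + o = 303**2 + 26881 = 91809 + 26881 = 118690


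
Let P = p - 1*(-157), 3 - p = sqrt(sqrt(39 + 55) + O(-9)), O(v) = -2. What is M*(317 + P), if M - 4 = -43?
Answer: -18603 + 39*sqrt(-2 + sqrt(94)) ≈ -18495.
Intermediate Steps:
p = 3 - sqrt(-2 + sqrt(94)) (p = 3 - sqrt(sqrt(39 + 55) - 2) = 3 - sqrt(sqrt(94) - 2) = 3 - sqrt(-2 + sqrt(94)) ≈ 0.22595)
M = -39 (M = 4 - 43 = -39)
P = 160 - sqrt(-2 + sqrt(94)) (P = (3 - sqrt(-2 + sqrt(94))) - 1*(-157) = (3 - sqrt(-2 + sqrt(94))) + 157 = 160 - sqrt(-2 + sqrt(94)) ≈ 157.23)
M*(317 + P) = -39*(317 + (160 - sqrt(-2 + sqrt(94)))) = -39*(477 - sqrt(-2 + sqrt(94))) = -18603 + 39*sqrt(-2 + sqrt(94))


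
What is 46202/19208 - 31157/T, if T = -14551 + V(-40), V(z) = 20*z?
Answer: 93407897/21061572 ≈ 4.4350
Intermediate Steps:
T = -15351 (T = -14551 + 20*(-40) = -14551 - 800 = -15351)
46202/19208 - 31157/T = 46202/19208 - 31157/(-15351) = 46202*(1/19208) - 31157*(-1/15351) = 23101/9604 + 4451/2193 = 93407897/21061572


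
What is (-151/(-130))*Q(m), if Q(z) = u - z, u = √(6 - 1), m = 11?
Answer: -1661/130 + 151*√5/130 ≈ -10.180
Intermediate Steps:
u = √5 ≈ 2.2361
Q(z) = √5 - z
(-151/(-130))*Q(m) = (-151/(-130))*(√5 - 1*11) = (-151*(-1/130))*(√5 - 11) = 151*(-11 + √5)/130 = -1661/130 + 151*√5/130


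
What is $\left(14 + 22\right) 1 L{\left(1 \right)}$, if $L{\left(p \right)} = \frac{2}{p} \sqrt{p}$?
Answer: $72$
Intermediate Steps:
$L{\left(p \right)} = \frac{2}{\sqrt{p}}$
$\left(14 + 22\right) 1 L{\left(1 \right)} = \left(14 + 22\right) 1 \cdot 2 \frac{1}{\sqrt{1}} = 36 \cdot 1 \cdot 2 \cdot 1 = 36 \cdot 2 = 72$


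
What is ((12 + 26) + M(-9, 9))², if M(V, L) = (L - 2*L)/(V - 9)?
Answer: 5929/4 ≈ 1482.3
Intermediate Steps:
M(V, L) = -L/(-9 + V) (M(V, L) = (-L)/(-9 + V) = -L/(-9 + V))
((12 + 26) + M(-9, 9))² = ((12 + 26) - 1*9/(-9 - 9))² = (38 - 1*9/(-18))² = (38 - 1*9*(-1/18))² = (38 + ½)² = (77/2)² = 5929/4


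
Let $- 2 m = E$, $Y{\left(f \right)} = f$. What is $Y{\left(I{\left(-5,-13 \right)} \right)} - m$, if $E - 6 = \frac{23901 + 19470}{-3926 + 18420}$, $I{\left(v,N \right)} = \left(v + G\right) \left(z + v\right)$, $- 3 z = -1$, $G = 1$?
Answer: $\frac{2014333}{86964} \approx 23.163$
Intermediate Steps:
$z = \frac{1}{3}$ ($z = \left(- \frac{1}{3}\right) \left(-1\right) = \frac{1}{3} \approx 0.33333$)
$I{\left(v,N \right)} = \left(1 + v\right) \left(\frac{1}{3} + v\right)$ ($I{\left(v,N \right)} = \left(v + 1\right) \left(\frac{1}{3} + v\right) = \left(1 + v\right) \left(\frac{1}{3} + v\right)$)
$E = \frac{130335}{14494}$ ($E = 6 + \frac{23901 + 19470}{-3926 + 18420} = 6 + \frac{43371}{14494} = \frac{130335}{14494} \approx 8.9923$)
$m = - \frac{130335}{28988}$ ($m = \left(- \frac{1}{2}\right) \frac{130335}{14494} = - \frac{130335}{28988} \approx -4.4962$)
$Y{\left(I{\left(-5,-13 \right)} \right)} - m = \left(\frac{1}{3} + \left(-5\right)^{2} + \frac{4}{3} \left(-5\right)\right) - - \frac{130335}{28988} = \left(\frac{1}{3} + 25 - \frac{20}{3}\right) + \frac{130335}{28988} = \frac{56}{3} + \frac{130335}{28988} = \frac{2014333}{86964}$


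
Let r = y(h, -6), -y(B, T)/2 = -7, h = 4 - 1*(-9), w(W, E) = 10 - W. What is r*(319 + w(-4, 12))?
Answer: 4662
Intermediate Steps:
h = 13 (h = 4 + 9 = 13)
y(B, T) = 14 (y(B, T) = -2*(-7) = 14)
r = 14
r*(319 + w(-4, 12)) = 14*(319 + (10 - 1*(-4))) = 14*(319 + (10 + 4)) = 14*(319 + 14) = 14*333 = 4662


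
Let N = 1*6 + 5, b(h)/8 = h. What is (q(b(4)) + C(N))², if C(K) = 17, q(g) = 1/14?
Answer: 57121/196 ≈ 291.43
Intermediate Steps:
b(h) = 8*h
N = 11 (N = 6 + 5 = 11)
q(g) = 1/14
(q(b(4)) + C(N))² = (1/14 + 17)² = (239/14)² = 57121/196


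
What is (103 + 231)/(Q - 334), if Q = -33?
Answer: -334/367 ≈ -0.91008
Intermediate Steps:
(103 + 231)/(Q - 334) = (103 + 231)/(-33 - 334) = 334/(-367) = 334*(-1/367) = -334/367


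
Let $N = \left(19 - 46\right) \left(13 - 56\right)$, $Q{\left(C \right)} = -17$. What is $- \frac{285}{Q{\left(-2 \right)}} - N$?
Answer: $- \frac{19452}{17} \approx -1144.2$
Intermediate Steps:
$N = 1161$ ($N = \left(-27\right) \left(-43\right) = 1161$)
$- \frac{285}{Q{\left(-2 \right)}} - N = - \frac{285}{-17} - 1161 = \left(-285\right) \left(- \frac{1}{17}\right) - 1161 = \frac{285}{17} - 1161 = - \frac{19452}{17}$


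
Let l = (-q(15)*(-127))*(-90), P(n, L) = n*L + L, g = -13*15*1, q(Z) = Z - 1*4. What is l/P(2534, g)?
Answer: 2794/10985 ≈ 0.25435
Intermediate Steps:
q(Z) = -4 + Z (q(Z) = Z - 4 = -4 + Z)
g = -195 (g = -195*1 = -195)
P(n, L) = L + L*n (P(n, L) = L*n + L = L + L*n)
l = -125730 (l = (-(-4 + 15)*(-127))*(-90) = (-1*11*(-127))*(-90) = -11*(-127)*(-90) = 1397*(-90) = -125730)
l/P(2534, g) = -125730*(-1/(195*(1 + 2534))) = -125730/((-195*2535)) = -125730/(-494325) = -125730*(-1/494325) = 2794/10985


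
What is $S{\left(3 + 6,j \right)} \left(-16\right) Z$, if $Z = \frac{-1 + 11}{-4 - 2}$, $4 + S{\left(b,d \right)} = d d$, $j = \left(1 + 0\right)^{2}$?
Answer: $-80$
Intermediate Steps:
$j = 1$ ($j = 1^{2} = 1$)
$S{\left(b,d \right)} = -4 + d^{2}$ ($S{\left(b,d \right)} = -4 + d d = -4 + d^{2}$)
$Z = - \frac{5}{3}$ ($Z = \frac{10}{-6} = 10 \left(- \frac{1}{6}\right) = - \frac{5}{3} \approx -1.6667$)
$S{\left(3 + 6,j \right)} \left(-16\right) Z = \left(-4 + 1^{2}\right) \left(-16\right) \left(- \frac{5}{3}\right) = \left(-4 + 1\right) \left(-16\right) \left(- \frac{5}{3}\right) = \left(-3\right) \left(-16\right) \left(- \frac{5}{3}\right) = 48 \left(- \frac{5}{3}\right) = -80$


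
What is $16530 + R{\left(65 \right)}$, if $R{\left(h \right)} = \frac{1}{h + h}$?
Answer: $\frac{2148901}{130} \approx 16530.0$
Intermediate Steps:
$R{\left(h \right)} = \frac{1}{2 h}$
$16530 + R{\left(65 \right)} = 16530 + \frac{1}{2 \cdot 65} = 16530 + \frac{1}{2} \cdot \frac{1}{65} = 16530 + \frac{1}{130} = \frac{2148901}{130}$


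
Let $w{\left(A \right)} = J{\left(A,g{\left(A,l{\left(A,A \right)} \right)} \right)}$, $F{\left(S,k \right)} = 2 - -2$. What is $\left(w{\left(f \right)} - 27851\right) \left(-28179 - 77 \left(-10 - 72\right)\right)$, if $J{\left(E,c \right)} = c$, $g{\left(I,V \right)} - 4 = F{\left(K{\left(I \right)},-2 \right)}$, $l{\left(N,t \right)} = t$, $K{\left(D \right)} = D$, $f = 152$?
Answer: $608787195$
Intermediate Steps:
$F{\left(S,k \right)} = 4$ ($F{\left(S,k \right)} = 2 + 2 = 4$)
$g{\left(I,V \right)} = 8$ ($g{\left(I,V \right)} = 4 + 4 = 8$)
$w{\left(A \right)} = 8$
$\left(w{\left(f \right)} - 27851\right) \left(-28179 - 77 \left(-10 - 72\right)\right) = \left(8 - 27851\right) \left(-28179 - 77 \left(-10 - 72\right)\right) = - 27843 \left(-28179 - -6314\right) = - 27843 \left(-28179 + 6314\right) = \left(-27843\right) \left(-21865\right) = 608787195$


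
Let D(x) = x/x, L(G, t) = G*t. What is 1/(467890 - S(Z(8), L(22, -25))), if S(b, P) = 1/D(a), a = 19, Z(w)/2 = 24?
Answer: 1/467889 ≈ 2.1373e-6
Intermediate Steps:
Z(w) = 48 (Z(w) = 2*24 = 48)
D(x) = 1
S(b, P) = 1 (S(b, P) = 1/1 = 1)
1/(467890 - S(Z(8), L(22, -25))) = 1/(467890 - 1*1) = 1/(467890 - 1) = 1/467889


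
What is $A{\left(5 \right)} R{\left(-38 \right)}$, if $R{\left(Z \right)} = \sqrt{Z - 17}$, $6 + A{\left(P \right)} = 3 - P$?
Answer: $- 8 i \sqrt{55} \approx - 59.33 i$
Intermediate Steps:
$A{\left(P \right)} = -3 - P$ ($A{\left(P \right)} = -6 - \left(-3 + P\right) = -3 - P$)
$R{\left(Z \right)} = \sqrt{-17 + Z}$
$A{\left(5 \right)} R{\left(-38 \right)} = \left(-3 - 5\right) \sqrt{-17 - 38} = \left(-3 - 5\right) \sqrt{-55} = - 8 i \sqrt{55}$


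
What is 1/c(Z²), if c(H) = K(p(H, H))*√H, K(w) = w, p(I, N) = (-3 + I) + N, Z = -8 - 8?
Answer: 1/8144 ≈ 0.00012279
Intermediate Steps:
Z = -16
p(I, N) = -3 + I + N
c(H) = √H*(-3 + 2*H) (c(H) = (-3 + H + H)*√H = (-3 + 2*H)*√H = √H*(-3 + 2*H))
1/c(Z²) = 1/(√((-16)²)*(-3 + 2*(-16)²)) = 1/(√256*(-3 + 2*256)) = 1/(16*(-3 + 512)) = 1/(16*509) = 1/8144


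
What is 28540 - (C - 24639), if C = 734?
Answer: 52445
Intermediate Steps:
28540 - (C - 24639) = 28540 - (734 - 24639) = 28540 - 1*(-23905) = 28540 + 23905 = 52445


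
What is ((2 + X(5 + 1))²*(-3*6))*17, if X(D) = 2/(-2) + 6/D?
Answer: -1224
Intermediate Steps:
X(D) = -1 + 6/D (X(D) = 2*(-½) + 6/D = -1 + 6/D)
((2 + X(5 + 1))²*(-3*6))*17 = ((2 + (6 - (5 + 1))/(5 + 1))²*(-3*6))*17 = ((2 + (6 - 1*6)/6)²*(-18))*17 = ((2 + (6 - 6)/6)²*(-18))*17 = ((2 + (⅙)*0)²*(-18))*17 = ((2 + 0)²*(-18))*17 = (2²*(-18))*17 = (4*(-18))*17 = -72*17 = -1224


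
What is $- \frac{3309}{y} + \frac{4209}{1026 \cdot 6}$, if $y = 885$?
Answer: $- \frac{1849471}{605340} \approx -3.0553$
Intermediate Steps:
$- \frac{3309}{y} + \frac{4209}{1026 \cdot 6} = - \frac{3309}{885} + \frac{4209}{1026 \cdot 6} = \left(-3309\right) \frac{1}{885} + \frac{4209}{6156} = - \frac{1103}{295} + 4209 \cdot \frac{1}{6156} = - \frac{1103}{295} + \frac{1403}{2052} = - \frac{1849471}{605340}$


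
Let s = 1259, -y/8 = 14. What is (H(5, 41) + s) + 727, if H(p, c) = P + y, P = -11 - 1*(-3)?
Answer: 1866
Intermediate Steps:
y = -112 (y = -8*14 = -112)
P = -8 (P = -11 + 3 = -8)
H(p, c) = -120 (H(p, c) = -8 - 112 = -120)
(H(5, 41) + s) + 727 = (-120 + 1259) + 727 = 1139 + 727 = 1866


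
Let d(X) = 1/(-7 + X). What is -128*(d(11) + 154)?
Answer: -19744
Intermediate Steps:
-128*(d(11) + 154) = -128*(1/(-7 + 11) + 154) = -128*(1/4 + 154) = -128*617/4 = -19744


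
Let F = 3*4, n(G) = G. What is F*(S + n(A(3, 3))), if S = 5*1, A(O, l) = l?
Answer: 96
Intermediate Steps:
S = 5
F = 12
F*(S + n(A(3, 3))) = 12*(5 + 3) = 12*8 = 96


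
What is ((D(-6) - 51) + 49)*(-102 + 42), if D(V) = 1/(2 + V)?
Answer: 135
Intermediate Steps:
((D(-6) - 51) + 49)*(-102 + 42) = ((1/(2 - 6) - 51) + 49)*(-102 + 42) = ((1/(-4) - 51) + 49)*(-60) = ((-1/4 - 51) + 49)*(-60) = (-205/4 + 49)*(-60) = -9/4*(-60) = 135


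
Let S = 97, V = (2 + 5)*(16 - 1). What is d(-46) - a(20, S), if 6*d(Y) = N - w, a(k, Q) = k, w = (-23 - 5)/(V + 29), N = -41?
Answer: -3591/134 ≈ -26.798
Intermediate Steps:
V = 105 (V = 7*15 = 105)
w = -14/67 (w = (-23 - 5)/(105 + 29) = -28/134 = -28*1/134 = -14/67 ≈ -0.20896)
d(Y) = -911/134 (d(Y) = (-41 - 1*(-14/67))/6 = (-41 + 14/67)/6 = (⅙)*(-2733/67) = -911/134)
d(-46) - a(20, S) = -911/134 - 1*20 = -911/134 - 20 = -3591/134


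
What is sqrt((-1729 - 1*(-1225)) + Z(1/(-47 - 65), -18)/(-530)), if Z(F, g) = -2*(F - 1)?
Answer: I*sqrt(27748635215)/7420 ≈ 22.45*I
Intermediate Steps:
Z(F, g) = 2 - 2*F (Z(F, g) = -2*(-1 + F) = 2 - 2*F)
sqrt((-1729 - 1*(-1225)) + Z(1/(-47 - 65), -18)/(-530)) = sqrt((-1729 - 1*(-1225)) + (2 - 2/(-47 - 65))/(-530)) = sqrt((-1729 + 1225) + (2 - 2/(-112))*(-1/530)) = sqrt(-504 + (2 - 2*(-1/112))*(-1/530)) = sqrt(-504 + (2 + 1/56)*(-1/530)) = sqrt(-504 + (113/56)*(-1/530)) = sqrt(-504 - 113/29680) = sqrt(-14958833/29680) = I*sqrt(27748635215)/7420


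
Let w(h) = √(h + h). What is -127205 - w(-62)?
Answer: -127205 - 2*I*√31 ≈ -1.2721e+5 - 11.136*I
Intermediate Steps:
w(h) = √2*√h (w(h) = √(2*h) = √2*√h)
-127205 - w(-62) = -127205 - √2*√(-62) = -127205 - √2*I*√62 = -127205 - 2*I*√31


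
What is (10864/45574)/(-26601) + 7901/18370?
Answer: 4789146568447/11135103851190 ≈ 0.43009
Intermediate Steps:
(10864/45574)/(-26601) + 7901/18370 = (10864*(1/45574))*(-1/26601) + 7901*(1/18370) = (5432/22787)*(-1/26601) + 7901/18370 = -5432/606156987 + 7901/18370 = 4789146568447/11135103851190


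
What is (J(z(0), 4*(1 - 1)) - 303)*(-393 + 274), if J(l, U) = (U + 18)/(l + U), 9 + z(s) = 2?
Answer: 36363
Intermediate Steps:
z(s) = -7 (z(s) = -9 + 2 = -7)
J(l, U) = (18 + U)/(U + l)
(J(z(0), 4*(1 - 1)) - 303)*(-393 + 274) = ((18 + 4*(1 - 1))/(4*(1 - 1) - 7) - 303)*(-393 + 274) = ((18 + 4*0)/(4*0 - 7) - 303)*(-119) = ((18 + 0)/(0 - 7) - 303)*(-119) = (18/(-7) - 303)*(-119) = (-⅐*18 - 303)*(-119) = (-18/7 - 303)*(-119) = -2139/7*(-119) = 36363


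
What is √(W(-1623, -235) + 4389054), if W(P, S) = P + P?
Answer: 12*√30457 ≈ 2094.2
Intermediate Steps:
W(P, S) = 2*P
√(W(-1623, -235) + 4389054) = √(2*(-1623) + 4389054) = √(-3246 + 4389054) = √4385808 = 12*√30457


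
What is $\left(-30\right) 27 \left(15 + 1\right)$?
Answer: $-12960$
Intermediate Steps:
$\left(-30\right) 27 \left(15 + 1\right) = \left(-810\right) 16 = -12960$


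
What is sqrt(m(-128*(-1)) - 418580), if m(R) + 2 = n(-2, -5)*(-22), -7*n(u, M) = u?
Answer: I*sqrt(20510826)/7 ≈ 646.98*I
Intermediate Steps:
n(u, M) = -u/7
m(R) = -58/7 (m(R) = -2 - 1/7*(-2)*(-22) = -2 + (2/7)*(-22) = -2 - 44/7 = -58/7)
sqrt(m(-128*(-1)) - 418580) = sqrt(-58/7 - 418580) = sqrt(-2930118/7) = I*sqrt(20510826)/7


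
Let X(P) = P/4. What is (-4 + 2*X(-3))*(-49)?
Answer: 539/2 ≈ 269.50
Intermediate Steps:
X(P) = P/4 (X(P) = P*(¼) = P/4)
(-4 + 2*X(-3))*(-49) = (-4 + 2*((¼)*(-3)))*(-49) = (-4 + 2*(-¾))*(-49) = (-4 - 3/2)*(-49) = -11/2*(-49) = 539/2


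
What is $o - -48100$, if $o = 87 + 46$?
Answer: $48233$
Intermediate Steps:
$o = 133$
$o - -48100 = 133 - -48100 = 133 + 48100 = 48233$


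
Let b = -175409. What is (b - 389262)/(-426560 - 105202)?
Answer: 564671/531762 ≈ 1.0619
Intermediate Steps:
(b - 389262)/(-426560 - 105202) = (-175409 - 389262)/(-426560 - 105202) = -564671/(-531762) = -564671*(-1/531762) = 564671/531762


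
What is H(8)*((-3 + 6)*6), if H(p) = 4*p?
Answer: 576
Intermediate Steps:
H(8)*((-3 + 6)*6) = (4*8)*((-3 + 6)*6) = 32*(3*6) = 32*18 = 576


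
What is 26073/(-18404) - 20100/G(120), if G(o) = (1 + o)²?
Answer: -751655193/269452964 ≈ -2.7896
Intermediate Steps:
26073/(-18404) - 20100/G(120) = 26073/(-18404) - 20100/(1 + 120)² = 26073*(-1/18404) - 20100/(121²) = -26073/18404 - 20100/14641 = -751655193/269452964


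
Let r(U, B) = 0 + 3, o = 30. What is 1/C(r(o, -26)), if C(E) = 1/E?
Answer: 3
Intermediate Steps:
r(U, B) = 3
1/C(r(o, -26)) = 1/(1/3) = 3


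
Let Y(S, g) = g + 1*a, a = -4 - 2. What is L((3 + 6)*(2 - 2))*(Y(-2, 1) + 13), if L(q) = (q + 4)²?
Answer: 128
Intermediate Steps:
a = -6
L(q) = (4 + q)²
Y(S, g) = -6 + g (Y(S, g) = g + 1*(-6) = g - 6 = -6 + g)
L((3 + 6)*(2 - 2))*(Y(-2, 1) + 13) = (4 + (3 + 6)*(2 - 2))²*((-6 + 1) + 13) = (4 + 9*0)²*(-5 + 13) = (4 + 0)²*8 = 4²*8 = 16*8 = 128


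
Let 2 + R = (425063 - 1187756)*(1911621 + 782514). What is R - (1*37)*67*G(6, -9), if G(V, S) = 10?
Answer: -2054797930347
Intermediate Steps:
R = -2054797905557 (R = -2 + (425063 - 1187756)*(1911621 + 782514) = -2 - 762693*2694135 = -2 - 2054797905555 = -2054797905557)
R - (1*37)*67*G(6, -9) = -2054797905557 - (1*37)*67*10 = -2054797905557 - 37*67*10 = -2054797905557 - 2479*10 = -2054797905557 - 1*24790 = -2054797905557 - 24790 = -2054797930347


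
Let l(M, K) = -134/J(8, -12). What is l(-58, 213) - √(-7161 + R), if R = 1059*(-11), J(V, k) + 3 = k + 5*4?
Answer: -134/5 - 3*I*√2090 ≈ -26.8 - 137.15*I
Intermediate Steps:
J(V, k) = 17 + k (J(V, k) = -3 + (k + 5*4) = -3 + (k + 20) = -3 + (20 + k) = 17 + k)
l(M, K) = -134/5 (l(M, K) = -134/(17 - 12) = -134/5)
R = -11649
l(-58, 213) - √(-7161 + R) = -134/5 - √(-7161 - 11649) = -134/5 - √(-18810) = -134/5 - 3*I*√2090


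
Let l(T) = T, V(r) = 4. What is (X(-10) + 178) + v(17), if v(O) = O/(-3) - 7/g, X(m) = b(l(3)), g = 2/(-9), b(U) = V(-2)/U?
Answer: 1231/6 ≈ 205.17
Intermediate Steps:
b(U) = 4/U
g = -2/9 (g = 2*(-⅑) = -2/9 ≈ -0.22222)
X(m) = 4/3
v(O) = 63/2 - O/3 (v(O) = O/(-3) - 7/(-2/9) = O*(-⅓) - 7*(-9/2) = -O/3 + 63/2 = 63/2 - O/3)
(X(-10) + 178) + v(17) = (4/3 + 178) + (63/2 - ⅓*17) = 538/3 + (63/2 - 17/3) = 538/3 + 155/6 = 1231/6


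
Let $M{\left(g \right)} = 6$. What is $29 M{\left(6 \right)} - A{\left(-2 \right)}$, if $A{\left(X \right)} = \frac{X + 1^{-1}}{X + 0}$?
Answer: $\frac{347}{2} \approx 173.5$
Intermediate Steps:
$A{\left(X \right)} = \frac{1 + X}{X}$ ($A{\left(X \right)} = \frac{X + 1}{X} = \frac{1 + X}{X}$)
$29 M{\left(6 \right)} - A{\left(-2 \right)} = 29 \cdot 6 - \frac{1 - 2}{-2} = 174 - \left(- \frac{1}{2}\right) \left(-1\right) = 174 - \frac{1}{2} = \frac{347}{2}$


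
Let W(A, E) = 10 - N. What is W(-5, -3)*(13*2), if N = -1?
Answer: 286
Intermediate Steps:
W(A, E) = 11 (W(A, E) = 10 - 1*(-1) = 10 + 1 = 11)
W(-5, -3)*(13*2) = 11*(13*2) = 11*26 = 286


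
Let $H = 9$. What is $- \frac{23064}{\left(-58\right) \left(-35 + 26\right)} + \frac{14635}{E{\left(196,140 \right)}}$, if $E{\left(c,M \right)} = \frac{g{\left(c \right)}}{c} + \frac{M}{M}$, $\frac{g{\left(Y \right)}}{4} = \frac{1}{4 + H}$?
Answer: $\frac{27882917}{1914} \approx 14568.0$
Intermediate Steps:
$g{\left(Y \right)} = \frac{4}{13}$ ($g{\left(Y \right)} = \frac{4}{4 + 9} = \frac{4}{13}$)
$E{\left(c,M \right)} = 1 + \frac{4}{13 c}$ ($E{\left(c,M \right)} = \frac{4}{13 c} + \frac{M}{M} = \frac{4}{13 c} + 1 = 1 + \frac{4}{13 c}$)
$- \frac{23064}{\left(-58\right) \left(-35 + 26\right)} + \frac{14635}{E{\left(196,140 \right)}} = - \frac{23064}{\left(-58\right) \left(-35 + 26\right)} + \frac{14635}{\frac{1}{196} \left(\frac{4}{13} + 196\right)} = - \frac{23064}{\left(-58\right) \left(-9\right)} + \frac{14635}{\frac{1}{196} \cdot \frac{2552}{13}} = - \frac{23064}{522} + \frac{14635}{\frac{638}{637}} = \left(-23064\right) \frac{1}{522} + 14635 \cdot \frac{637}{638} = - \frac{3844}{87} + \frac{9322495}{638} = \frac{27882917}{1914}$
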